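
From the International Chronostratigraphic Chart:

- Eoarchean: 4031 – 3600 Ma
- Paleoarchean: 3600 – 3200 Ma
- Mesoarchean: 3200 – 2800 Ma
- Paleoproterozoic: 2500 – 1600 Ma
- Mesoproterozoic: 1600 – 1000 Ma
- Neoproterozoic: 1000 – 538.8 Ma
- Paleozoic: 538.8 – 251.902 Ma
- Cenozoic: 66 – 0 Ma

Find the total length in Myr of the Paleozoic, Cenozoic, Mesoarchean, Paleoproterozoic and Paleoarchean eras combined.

Duration is start − end for each: (538.8 − 251.902) + (66 − 0) + (3200 − 2800) + (2500 − 1600) + (3600 − 3200).
That is 286.898 + 66 + 400 + 900 + 400, which totals 2052.898 million years.

2052.898 million years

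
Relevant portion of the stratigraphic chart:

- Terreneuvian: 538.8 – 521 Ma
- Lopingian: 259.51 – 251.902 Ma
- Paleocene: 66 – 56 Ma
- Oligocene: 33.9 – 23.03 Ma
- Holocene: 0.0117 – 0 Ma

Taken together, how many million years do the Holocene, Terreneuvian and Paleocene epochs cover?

27.8117 million years

Duration is start − end for each: (0.0117 − 0) + (538.8 − 521) + (66 − 56).
That is 0.0117 + 17.8 + 10, which totals 27.8117 million years.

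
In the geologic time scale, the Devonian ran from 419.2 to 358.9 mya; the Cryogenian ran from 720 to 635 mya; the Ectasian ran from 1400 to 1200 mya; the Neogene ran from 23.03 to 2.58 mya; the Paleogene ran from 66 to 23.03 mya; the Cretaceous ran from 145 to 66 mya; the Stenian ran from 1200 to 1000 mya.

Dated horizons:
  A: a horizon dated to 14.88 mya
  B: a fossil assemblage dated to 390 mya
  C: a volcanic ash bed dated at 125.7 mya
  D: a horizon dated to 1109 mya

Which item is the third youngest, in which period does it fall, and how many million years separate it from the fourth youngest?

Sorted youngest-first by Ma: A (14.88), C (125.7), B (390), D (1109).
The third youngest is B at 390 Ma, which lies in 419.2–358.9 Ma: the Devonian.
The fourth youngest is D at 1109 Ma; separation = |390 − 1109| = 719 Myr.

B, in the Devonian; 719 million years to D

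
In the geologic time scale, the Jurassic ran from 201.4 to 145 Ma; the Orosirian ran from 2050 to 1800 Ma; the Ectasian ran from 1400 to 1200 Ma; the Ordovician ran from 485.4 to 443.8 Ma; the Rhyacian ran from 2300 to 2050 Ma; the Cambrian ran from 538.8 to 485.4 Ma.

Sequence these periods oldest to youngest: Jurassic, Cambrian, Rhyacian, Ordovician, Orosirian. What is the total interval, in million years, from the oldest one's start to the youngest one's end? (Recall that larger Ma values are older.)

Rhyacian, Orosirian, Cambrian, Ordovician, Jurassic; total span 2155 Myr

From the excerpt: Jurassic 201.4–145; Cambrian 538.8–485.4; Rhyacian 2300–2050; Ordovician 485.4–443.8; Orosirian 2050–1800 (Ma).
Larger Ma is earlier, so the oldest is Rhyacian and the youngest is Jurassic; oldest to youngest: Rhyacian, Orosirian, Cambrian, Ordovician, Jurassic.
Oldest start 2300 minus youngest end 145 gives 2155 Myr overall.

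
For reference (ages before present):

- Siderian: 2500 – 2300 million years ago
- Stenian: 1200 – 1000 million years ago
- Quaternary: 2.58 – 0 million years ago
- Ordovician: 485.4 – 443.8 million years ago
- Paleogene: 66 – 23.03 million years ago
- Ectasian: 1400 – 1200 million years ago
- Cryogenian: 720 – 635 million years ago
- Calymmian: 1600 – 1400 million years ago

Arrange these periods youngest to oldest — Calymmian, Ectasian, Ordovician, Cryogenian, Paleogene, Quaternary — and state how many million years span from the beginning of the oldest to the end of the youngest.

Quaternary, Paleogene, Ordovician, Cryogenian, Ectasian, Calymmian; total span 1600 Myr

Start ages (Ma): Calymmian 1600, Ectasian 1400, Cryogenian 720, Ordovician 485.4, Paleogene 66, Quaternary 2.58.
Ordered youngest to oldest: Quaternary, Paleogene, Ordovician, Cryogenian, Ectasian, Calymmian.
Span = 1600 − 0 = 1600 Myr.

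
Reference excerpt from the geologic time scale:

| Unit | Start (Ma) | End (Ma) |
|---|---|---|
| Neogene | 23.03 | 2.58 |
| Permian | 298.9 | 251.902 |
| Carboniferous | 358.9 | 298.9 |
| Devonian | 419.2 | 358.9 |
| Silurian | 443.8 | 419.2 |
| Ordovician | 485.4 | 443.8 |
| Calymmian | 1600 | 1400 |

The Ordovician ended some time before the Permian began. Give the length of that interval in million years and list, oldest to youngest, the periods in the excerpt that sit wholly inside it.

The Ordovician closes at 443.8 Ma and the Permian opens at 298.9 Ma, so the interval is 443.8 − 298.9 = 144.9 Myr.
A period fits inside if it starts at or after 443.8 Ma and ends at or before 298.9 Ma; oldest first that gives Silurian, Devonian, Carboniferous.

144.9 million years; Silurian, Devonian, Carboniferous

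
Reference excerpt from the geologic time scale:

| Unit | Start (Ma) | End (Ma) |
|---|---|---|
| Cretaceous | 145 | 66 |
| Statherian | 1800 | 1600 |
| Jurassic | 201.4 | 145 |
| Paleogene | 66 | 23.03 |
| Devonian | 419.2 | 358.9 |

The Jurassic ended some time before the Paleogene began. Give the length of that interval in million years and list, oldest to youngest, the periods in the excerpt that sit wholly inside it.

The Jurassic closes at 145 Ma and the Paleogene opens at 66 Ma, so the interval is 145 − 66 = 79 Myr.
A period fits inside if it starts at or after 145 Ma and ends at or before 66 Ma; oldest first that gives Cretaceous.

79 million years; Cretaceous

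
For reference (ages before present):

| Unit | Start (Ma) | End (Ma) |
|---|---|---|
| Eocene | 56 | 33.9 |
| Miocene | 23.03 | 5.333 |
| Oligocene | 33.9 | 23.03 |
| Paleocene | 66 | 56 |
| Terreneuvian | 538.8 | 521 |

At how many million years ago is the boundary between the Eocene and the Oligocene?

The Eocene ends and the Oligocene begins at 33.9 Ma.

33.9 Ma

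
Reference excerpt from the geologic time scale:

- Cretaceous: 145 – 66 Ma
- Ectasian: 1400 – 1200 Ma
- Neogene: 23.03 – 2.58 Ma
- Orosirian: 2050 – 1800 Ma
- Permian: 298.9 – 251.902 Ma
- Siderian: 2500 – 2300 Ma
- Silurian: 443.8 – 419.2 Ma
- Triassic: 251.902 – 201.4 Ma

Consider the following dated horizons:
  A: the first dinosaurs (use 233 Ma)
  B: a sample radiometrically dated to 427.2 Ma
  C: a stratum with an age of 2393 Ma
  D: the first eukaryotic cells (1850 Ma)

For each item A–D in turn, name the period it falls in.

A: 233 Ma lies in 251.902–201.4 Ma, so Triassic.
B: 427.2 Ma lies in 443.8–419.2 Ma, so Silurian.
C: 2393 Ma lies in 2500–2300 Ma, so Siderian.
D: 1850 Ma lies in 2050–1800 Ma, so Orosirian.

A — Triassic; B — Silurian; C — Siderian; D — Orosirian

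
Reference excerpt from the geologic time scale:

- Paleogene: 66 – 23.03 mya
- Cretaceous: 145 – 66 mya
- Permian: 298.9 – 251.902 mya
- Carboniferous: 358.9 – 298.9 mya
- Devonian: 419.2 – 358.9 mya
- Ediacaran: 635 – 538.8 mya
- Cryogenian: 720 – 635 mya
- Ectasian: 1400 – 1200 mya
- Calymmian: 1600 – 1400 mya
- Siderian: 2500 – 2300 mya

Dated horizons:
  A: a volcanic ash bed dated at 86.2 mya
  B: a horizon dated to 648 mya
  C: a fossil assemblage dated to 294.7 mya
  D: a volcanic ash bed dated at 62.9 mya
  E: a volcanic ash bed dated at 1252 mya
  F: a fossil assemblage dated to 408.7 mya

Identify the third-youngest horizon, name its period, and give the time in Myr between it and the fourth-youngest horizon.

Sorted youngest-first by Ma: D (62.9), A (86.2), C (294.7), F (408.7), B (648), E (1252).
The third youngest is C at 294.7 Ma, which lies in 298.9–251.902 Ma: the Permian.
The fourth youngest is F at 408.7 Ma; separation = |294.7 − 408.7| = 114 Myr.

C, in the Permian; 114 million years to F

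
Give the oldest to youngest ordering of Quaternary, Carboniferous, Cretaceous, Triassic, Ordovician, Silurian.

Ordovician → Silurian → Carboniferous → Triassic → Cretaceous → Quaternary

Era membership (oldest first within each) — Paleozoic: Ordovician, Silurian, Carboniferous; Mesozoic: Triassic, Cretaceous; Cenozoic: Quaternary. Paleozoic precedes Mesozoic, which precedes Cenozoic. Concatenating the groups in that era order gives oldest to youngest directly.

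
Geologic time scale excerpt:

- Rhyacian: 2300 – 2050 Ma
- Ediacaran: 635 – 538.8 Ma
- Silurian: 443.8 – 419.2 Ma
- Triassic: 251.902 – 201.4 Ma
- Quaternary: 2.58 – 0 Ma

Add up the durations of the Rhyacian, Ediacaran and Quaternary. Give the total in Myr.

348.78 million years

Duration is start − end for each: (2300 − 2050) + (635 − 538.8) + (2.58 − 0).
That is 250 + 96.2 + 2.58, which totals 348.78 million years.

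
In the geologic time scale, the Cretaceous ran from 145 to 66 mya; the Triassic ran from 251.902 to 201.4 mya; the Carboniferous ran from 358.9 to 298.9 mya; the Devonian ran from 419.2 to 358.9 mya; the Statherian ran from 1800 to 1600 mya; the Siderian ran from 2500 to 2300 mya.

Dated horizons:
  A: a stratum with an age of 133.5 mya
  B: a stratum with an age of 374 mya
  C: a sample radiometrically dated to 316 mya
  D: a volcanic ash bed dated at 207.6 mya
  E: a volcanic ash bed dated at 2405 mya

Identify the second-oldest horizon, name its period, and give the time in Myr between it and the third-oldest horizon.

Larger Ma means older, so oldest first: E 2405 > B 374 > C 316 > D 207.6 > A 133.5.
Counting 2 along gives B (374 Ma); the excerpt puts that inside the Devonian, 419.2–358.9 Ma.
Next in line is C (316 Ma), and 374 − 316 = 58 Myr.

B, in the Devonian; 58 million years to C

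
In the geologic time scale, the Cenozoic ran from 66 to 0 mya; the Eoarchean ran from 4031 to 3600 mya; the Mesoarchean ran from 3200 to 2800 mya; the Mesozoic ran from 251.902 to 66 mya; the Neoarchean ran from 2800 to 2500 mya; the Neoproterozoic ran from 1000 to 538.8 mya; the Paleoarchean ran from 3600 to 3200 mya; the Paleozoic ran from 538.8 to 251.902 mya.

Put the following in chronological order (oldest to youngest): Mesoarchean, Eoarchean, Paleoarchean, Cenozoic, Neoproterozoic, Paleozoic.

Read off each span (Ma): Mesoarchean 3200–2800; Eoarchean 4031–3600; Paleoarchean 3600–3200; Cenozoic 66–0; Neoproterozoic 1000–538.8; Paleozoic 538.8–251.902.
Larger Ma is older, so oldest→youngest is Eoarchean, Paleoarchean, Mesoarchean, Neoproterozoic, Paleozoic, Cenozoic.

Eoarchean → Paleoarchean → Mesoarchean → Neoproterozoic → Paleozoic → Cenozoic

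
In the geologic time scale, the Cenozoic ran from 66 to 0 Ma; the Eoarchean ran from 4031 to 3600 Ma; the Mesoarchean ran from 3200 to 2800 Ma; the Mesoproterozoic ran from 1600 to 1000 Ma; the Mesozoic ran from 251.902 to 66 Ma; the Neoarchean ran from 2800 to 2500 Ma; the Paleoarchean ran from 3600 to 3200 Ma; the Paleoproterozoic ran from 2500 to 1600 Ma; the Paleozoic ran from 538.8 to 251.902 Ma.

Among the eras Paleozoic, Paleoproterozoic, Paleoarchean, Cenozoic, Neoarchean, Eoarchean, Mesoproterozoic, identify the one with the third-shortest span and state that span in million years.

Durations: Paleozoic 286.898; Paleoproterozoic 900; Paleoarchean 400; Cenozoic 66; Neoarchean 300; Eoarchean 431; Mesoproterozoic 600 Myr.
Sorted shortest-first: Cenozoic (66), Paleozoic (286.898), Neoarchean (300), Paleoarchean (400), Eoarchean (431), Mesoproterozoic (600), Paleoproterozoic (900).
The third shortest is Neoarchean at 300 Myr.

Neoarchean, 300 million years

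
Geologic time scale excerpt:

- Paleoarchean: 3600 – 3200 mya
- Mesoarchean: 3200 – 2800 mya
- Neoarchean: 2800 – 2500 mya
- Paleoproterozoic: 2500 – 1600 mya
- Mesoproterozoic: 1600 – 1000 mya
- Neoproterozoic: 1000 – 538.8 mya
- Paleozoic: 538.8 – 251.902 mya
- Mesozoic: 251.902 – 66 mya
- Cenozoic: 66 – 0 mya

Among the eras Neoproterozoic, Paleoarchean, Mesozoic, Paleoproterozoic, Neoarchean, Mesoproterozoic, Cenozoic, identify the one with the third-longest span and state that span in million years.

Neoproterozoic, 461.2 million years

Start − end for each: Neoproterozoic 1000 − 538.8 = 461.2; Paleoarchean 3600 − 3200 = 400; Mesozoic 251.902 − 66 = 185.902; Paleoproterozoic 2500 − 1600 = 900; Neoarchean 2800 − 2500 = 300; Mesoproterozoic 1600 − 1000 = 600; Cenozoic 66 − 0 = 66.
Ranking these from longest: Paleoproterozoic > Mesoproterozoic > Neoproterozoic > Paleoarchean > Neoarchean > Mesozoic > Cenozoic.
Position 3 in that ranking is Neoproterozoic, which lasted 461.2 Myr.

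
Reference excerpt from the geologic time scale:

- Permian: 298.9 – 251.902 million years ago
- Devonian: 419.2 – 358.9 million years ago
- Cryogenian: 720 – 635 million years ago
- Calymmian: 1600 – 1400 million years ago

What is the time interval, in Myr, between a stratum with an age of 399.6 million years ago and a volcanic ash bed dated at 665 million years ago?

265.4 million years

665 − 399.6 = 265.4 million years.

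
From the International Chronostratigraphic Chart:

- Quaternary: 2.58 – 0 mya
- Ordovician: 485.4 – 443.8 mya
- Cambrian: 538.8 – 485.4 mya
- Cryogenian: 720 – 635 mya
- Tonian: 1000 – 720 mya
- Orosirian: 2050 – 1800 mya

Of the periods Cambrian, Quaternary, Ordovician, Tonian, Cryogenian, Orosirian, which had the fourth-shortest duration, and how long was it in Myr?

Cryogenian, 85 million years

Durations: Cambrian 53.4; Quaternary 2.58; Ordovician 41.6; Tonian 280; Cryogenian 85; Orosirian 250 Myr.
Sorted shortest-first: Quaternary (2.58), Ordovician (41.6), Cambrian (53.4), Cryogenian (85), Orosirian (250), Tonian (280).
The fourth shortest is Cryogenian at 85 Myr.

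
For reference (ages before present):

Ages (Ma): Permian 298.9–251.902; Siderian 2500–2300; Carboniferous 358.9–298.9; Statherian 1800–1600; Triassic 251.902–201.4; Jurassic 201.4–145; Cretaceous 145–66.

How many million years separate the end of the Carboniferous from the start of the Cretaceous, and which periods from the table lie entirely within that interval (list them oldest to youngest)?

The Carboniferous closes at 298.9 Ma and the Cretaceous opens at 145 Ma, so the interval is 298.9 − 145 = 153.9 Myr.
A period fits inside if it starts at or after 298.9 Ma and ends at or before 145 Ma; oldest first that gives Permian, Triassic, Jurassic.

153.9 million years; Permian, Triassic, Jurassic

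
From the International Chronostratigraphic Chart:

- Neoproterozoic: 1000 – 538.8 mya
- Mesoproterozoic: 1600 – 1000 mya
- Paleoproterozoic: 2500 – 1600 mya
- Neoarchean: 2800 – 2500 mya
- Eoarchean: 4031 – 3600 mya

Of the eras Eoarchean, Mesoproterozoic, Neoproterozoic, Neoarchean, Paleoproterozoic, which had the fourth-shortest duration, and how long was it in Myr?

Mesoproterozoic, 600 million years

Durations: Eoarchean 431; Mesoproterozoic 600; Neoproterozoic 461.2; Neoarchean 300; Paleoproterozoic 900 Myr.
Sorted shortest-first: Neoarchean (300), Eoarchean (431), Neoproterozoic (461.2), Mesoproterozoic (600), Paleoproterozoic (900).
The fourth shortest is Mesoproterozoic at 600 Myr.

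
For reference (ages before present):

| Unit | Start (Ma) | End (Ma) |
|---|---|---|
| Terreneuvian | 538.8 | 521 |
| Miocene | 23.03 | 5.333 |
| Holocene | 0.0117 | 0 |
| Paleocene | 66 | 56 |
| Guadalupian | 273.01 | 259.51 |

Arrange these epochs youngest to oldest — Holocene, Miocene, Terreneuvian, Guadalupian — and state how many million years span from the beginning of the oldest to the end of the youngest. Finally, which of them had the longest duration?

Holocene → Miocene → Guadalupian → Terreneuvian; total span 538.8 Myr; longest is Terreneuvian

From the excerpt: Holocene 0.0117–0; Miocene 23.03–5.333; Terreneuvian 538.8–521; Guadalupian 273.01–259.51 (Ma).
Larger Ma is earlier, so the oldest is Terreneuvian and the youngest is Holocene; youngest to oldest: Holocene, Miocene, Guadalupian, Terreneuvian.
Oldest start 538.8 minus youngest end 0 gives 538.8 Myr overall.
Individual lengths (start − end): Guadalupian 13.5; Miocene 17.697; Holocene 0.0117; Terreneuvian 17.8. The largest is Terreneuvian at 17.8 Myr.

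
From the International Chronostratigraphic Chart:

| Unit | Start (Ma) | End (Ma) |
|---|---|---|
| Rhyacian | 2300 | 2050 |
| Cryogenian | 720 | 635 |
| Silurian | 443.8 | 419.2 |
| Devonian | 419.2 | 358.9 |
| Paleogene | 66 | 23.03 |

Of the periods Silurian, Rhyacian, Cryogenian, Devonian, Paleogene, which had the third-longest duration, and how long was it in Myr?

Devonian, 60.3 million years

Start − end for each: Silurian 443.8 − 419.2 = 24.6; Rhyacian 2300 − 2050 = 250; Cryogenian 720 − 635 = 85; Devonian 419.2 − 358.9 = 60.3; Paleogene 66 − 23.03 = 42.97.
Ranking these from longest: Rhyacian > Cryogenian > Devonian > Paleogene > Silurian.
Position 3 in that ranking is Devonian, which lasted 60.3 Myr.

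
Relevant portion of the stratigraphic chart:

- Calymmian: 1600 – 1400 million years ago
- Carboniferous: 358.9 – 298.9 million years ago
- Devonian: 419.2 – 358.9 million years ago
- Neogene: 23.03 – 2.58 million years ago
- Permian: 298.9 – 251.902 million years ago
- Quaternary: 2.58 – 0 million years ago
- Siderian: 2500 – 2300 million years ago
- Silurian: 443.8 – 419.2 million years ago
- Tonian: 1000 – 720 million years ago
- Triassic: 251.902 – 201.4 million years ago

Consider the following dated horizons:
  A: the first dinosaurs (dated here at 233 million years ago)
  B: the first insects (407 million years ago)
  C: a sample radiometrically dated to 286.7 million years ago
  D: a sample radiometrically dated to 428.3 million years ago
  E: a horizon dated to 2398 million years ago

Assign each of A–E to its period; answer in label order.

A — Triassic; B — Devonian; C — Permian; D — Silurian; E — Siderian

Match each age against the start–end ranges in the excerpt: A = 233 Ma → Triassic (251.902–201.4); B = 407 Ma → Devonian (419.2–358.9); C = 286.7 Ma → Permian (298.9–251.902); D = 428.3 Ma → Silurian (443.8–419.2); E = 2398 Ma → Siderian (2500–2300).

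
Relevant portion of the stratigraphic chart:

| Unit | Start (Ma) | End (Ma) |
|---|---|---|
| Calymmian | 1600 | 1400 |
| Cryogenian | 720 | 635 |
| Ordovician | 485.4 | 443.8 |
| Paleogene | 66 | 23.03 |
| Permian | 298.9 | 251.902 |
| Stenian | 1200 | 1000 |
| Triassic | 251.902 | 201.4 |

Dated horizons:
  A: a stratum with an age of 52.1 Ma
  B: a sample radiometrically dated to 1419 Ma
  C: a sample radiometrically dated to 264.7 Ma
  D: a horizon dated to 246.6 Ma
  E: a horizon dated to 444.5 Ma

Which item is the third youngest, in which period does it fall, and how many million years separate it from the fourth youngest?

Smaller Ma means younger, so youngest first: A 52.1 < D 246.6 < C 264.7 < E 444.5 < B 1419.
Counting 3 along gives C (264.7 Ma); the excerpt puts that inside the Permian, 298.9–251.902 Ma.
Next in line is E (444.5 Ma), and 444.5 − 264.7 = 179.8 Myr.

C, in the Permian; 179.8 million years to E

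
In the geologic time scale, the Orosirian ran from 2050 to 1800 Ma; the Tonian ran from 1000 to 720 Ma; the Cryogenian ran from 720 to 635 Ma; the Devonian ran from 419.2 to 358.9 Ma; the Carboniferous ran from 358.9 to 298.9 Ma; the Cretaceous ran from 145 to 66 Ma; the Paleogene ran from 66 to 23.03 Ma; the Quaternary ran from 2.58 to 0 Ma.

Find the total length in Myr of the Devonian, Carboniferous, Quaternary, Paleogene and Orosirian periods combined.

415.85 million years

Duration is start − end for each: (419.2 − 358.9) + (358.9 − 298.9) + (2.58 − 0) + (66 − 23.03) + (2050 − 1800).
That is 60.3 + 60 + 2.58 + 42.97 + 250, which totals 415.85 million years.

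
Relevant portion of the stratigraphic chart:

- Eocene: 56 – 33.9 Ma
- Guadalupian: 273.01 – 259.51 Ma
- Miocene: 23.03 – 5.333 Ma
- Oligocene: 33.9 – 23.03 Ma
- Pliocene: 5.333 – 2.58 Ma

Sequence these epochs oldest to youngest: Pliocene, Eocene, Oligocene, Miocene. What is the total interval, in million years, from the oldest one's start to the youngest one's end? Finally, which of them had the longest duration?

From the excerpt: Pliocene 5.333–2.58; Eocene 56–33.9; Oligocene 33.9–23.03; Miocene 23.03–5.333 (Ma).
Larger Ma is earlier, so the oldest is Eocene and the youngest is Pliocene; oldest to youngest: Eocene, Oligocene, Miocene, Pliocene.
Oldest start 56 minus youngest end 2.58 gives 53.42 Myr overall.
Individual lengths (start − end): Pliocene 2.753; Miocene 17.697; Oligocene 10.87; Eocene 22.1. The largest is Eocene at 22.1 Myr.

Eocene → Oligocene → Miocene → Pliocene; total span 53.42 Myr; longest is Eocene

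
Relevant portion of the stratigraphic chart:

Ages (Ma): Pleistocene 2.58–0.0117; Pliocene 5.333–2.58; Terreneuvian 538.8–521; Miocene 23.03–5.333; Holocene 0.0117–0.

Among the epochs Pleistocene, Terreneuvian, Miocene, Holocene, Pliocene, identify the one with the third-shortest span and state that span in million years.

Pliocene, 2.753 million years

Durations: Pleistocene 2.5683; Terreneuvian 17.8; Miocene 17.697; Holocene 0.0117; Pliocene 2.753 Myr.
Sorted shortest-first: Holocene (0.0117), Pleistocene (2.5683), Pliocene (2.753), Miocene (17.697), Terreneuvian (17.8).
The third shortest is Pliocene at 2.753 Myr.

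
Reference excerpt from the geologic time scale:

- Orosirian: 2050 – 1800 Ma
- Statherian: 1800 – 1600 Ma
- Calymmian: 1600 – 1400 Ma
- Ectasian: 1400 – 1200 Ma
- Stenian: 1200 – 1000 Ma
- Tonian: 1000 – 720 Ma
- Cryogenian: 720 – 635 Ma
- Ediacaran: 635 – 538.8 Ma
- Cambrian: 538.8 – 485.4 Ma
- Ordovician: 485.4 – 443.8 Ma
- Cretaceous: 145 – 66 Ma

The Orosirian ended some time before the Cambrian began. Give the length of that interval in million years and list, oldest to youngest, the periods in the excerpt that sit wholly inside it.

1261.2 million years; Statherian, Calymmian, Ectasian, Stenian, Tonian, Cryogenian, Ediacaran

The Orosirian closes at 1800 Ma and the Cambrian opens at 538.8 Ma, so the interval is 1800 − 538.8 = 1261.2 Myr.
A period fits inside if it starts at or after 1800 Ma and ends at or before 538.8 Ma; oldest first that gives Statherian, Calymmian, Ectasian, Stenian, Tonian, Cryogenian, Ediacaran.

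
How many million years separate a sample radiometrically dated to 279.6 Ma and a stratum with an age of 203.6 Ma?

76 million years

279.6 − 203.6 = 76 million years.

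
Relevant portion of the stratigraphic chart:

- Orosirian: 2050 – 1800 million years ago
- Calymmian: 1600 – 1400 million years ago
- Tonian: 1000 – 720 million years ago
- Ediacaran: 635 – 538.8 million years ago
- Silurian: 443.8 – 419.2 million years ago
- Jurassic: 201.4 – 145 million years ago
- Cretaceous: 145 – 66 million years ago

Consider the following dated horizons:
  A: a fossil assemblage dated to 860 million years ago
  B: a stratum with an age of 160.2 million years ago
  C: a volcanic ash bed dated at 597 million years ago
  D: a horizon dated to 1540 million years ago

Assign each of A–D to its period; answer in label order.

A — Tonian; B — Jurassic; C — Ediacaran; D — Calymmian

Match each age against the start–end ranges in the excerpt: A = 860 Ma → Tonian (1000–720); B = 160.2 Ma → Jurassic (201.4–145); C = 597 Ma → Ediacaran (635–538.8); D = 1540 Ma → Calymmian (1600–1400).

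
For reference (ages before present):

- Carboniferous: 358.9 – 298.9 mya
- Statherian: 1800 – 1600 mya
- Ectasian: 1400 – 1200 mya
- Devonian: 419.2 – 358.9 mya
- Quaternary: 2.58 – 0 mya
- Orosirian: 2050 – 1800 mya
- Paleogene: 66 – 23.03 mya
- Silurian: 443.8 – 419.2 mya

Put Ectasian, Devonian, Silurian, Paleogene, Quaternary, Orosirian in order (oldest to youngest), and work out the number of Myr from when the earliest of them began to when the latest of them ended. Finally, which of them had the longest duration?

Orosirian, Ectasian, Silurian, Devonian, Paleogene, Quaternary; total span 2050 Myr; longest is Orosirian

Start ages (Ma): Orosirian 2050, Ectasian 1400, Silurian 443.8, Devonian 419.2, Paleogene 66, Quaternary 2.58.
Ordered oldest to youngest: Orosirian, Ectasian, Silurian, Devonian, Paleogene, Quaternary.
Span = 2050 − 0 = 2050 Myr.
Durations: Paleogene 42.97, Silurian 24.6, Ectasian 200, Quaternary 2.58, Devonian 60.3, Orosirian 250 → longest is Orosirian (250 Myr).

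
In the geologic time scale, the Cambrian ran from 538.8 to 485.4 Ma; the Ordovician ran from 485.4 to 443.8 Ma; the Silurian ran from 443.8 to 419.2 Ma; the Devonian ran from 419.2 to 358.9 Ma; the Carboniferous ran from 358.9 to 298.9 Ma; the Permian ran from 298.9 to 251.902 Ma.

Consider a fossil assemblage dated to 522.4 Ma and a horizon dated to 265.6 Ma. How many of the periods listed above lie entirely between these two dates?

The older date is 522.4 Ma and the younger is 265.6 Ma.
Periods with start < 522.4 and end > 265.6 Ma: Ordovician (485.4–443.8), Silurian (443.8–419.2), Devonian (419.2–358.9), Carboniferous (358.9–298.9).
That is 4 complete periods.

4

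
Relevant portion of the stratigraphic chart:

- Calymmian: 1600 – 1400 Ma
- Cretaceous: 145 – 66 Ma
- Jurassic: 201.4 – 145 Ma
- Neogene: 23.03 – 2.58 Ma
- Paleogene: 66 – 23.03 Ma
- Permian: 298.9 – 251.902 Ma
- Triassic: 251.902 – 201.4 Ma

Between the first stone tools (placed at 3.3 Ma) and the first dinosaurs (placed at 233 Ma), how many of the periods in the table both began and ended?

3

233 Ma sits inside the Triassic (251.902–201.4) and 3.3 Ma inside the Neogene (23.03–2.58); neither of those is wholly between the two dates.
The listed periods lying completely between them are Jurassic, Cretaceous, Paleogene — 3 in all.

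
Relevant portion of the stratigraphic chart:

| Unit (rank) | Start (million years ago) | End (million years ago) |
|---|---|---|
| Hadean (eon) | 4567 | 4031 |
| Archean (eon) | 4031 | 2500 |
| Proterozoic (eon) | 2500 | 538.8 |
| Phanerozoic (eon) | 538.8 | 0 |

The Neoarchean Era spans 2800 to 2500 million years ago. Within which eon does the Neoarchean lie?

The Neoarchean (2800–2500 Ma) lies entirely within 4031–2500 Ma, the Archean Eon.

Archean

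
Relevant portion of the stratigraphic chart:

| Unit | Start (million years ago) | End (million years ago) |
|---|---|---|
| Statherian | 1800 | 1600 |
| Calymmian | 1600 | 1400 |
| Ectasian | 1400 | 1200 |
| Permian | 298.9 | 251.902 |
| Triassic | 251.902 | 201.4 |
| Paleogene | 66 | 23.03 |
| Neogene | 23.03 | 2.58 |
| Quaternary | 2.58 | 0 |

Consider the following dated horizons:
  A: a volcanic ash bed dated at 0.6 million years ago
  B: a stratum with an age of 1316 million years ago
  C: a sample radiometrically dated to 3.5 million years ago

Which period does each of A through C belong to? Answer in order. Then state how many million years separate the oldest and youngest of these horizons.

A: 0.6 Ma lies in 2.58–0 Ma, so Quaternary.
B: 1316 Ma lies in 1400–1200 Ma, so Ectasian.
C: 3.5 Ma lies in 23.03–2.58 Ma, so Neogene.
Oldest = 1316 Ma, youngest = 0.6 Ma → span 1315.4 Myr.

A — Quaternary; B — Ectasian; C — Neogene; span 1315.4 million years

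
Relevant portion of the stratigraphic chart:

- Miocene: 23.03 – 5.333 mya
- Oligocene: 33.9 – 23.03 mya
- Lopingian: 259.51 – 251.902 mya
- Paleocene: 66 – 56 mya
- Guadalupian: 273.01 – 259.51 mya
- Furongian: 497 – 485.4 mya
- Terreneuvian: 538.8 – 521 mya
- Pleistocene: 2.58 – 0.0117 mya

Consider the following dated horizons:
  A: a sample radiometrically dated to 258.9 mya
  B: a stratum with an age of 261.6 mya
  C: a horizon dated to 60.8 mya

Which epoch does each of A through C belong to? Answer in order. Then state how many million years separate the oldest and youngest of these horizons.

A — Lopingian; B — Guadalupian; C — Paleocene; span 200.8 million years

A: 258.9 Ma lies in 259.51–251.902 Ma, so Lopingian.
B: 261.6 Ma lies in 273.01–259.51 Ma, so Guadalupian.
C: 60.8 Ma lies in 66–56 Ma, so Paleocene.
Oldest = 261.6 Ma, youngest = 60.8 Ma → span 200.8 Myr.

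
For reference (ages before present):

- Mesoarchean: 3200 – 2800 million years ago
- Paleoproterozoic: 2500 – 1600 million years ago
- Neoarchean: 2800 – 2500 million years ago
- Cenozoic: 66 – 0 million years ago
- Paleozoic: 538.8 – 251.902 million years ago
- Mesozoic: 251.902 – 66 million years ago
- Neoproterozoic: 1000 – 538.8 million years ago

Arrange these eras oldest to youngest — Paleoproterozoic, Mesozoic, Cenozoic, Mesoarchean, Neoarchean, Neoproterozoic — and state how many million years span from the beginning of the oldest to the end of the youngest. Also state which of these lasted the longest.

From the excerpt: Paleoproterozoic 2500–1600; Mesozoic 251.902–66; Cenozoic 66–0; Mesoarchean 3200–2800; Neoarchean 2800–2500; Neoproterozoic 1000–538.8 (Ma).
Larger Ma is earlier, so the oldest is Mesoarchean and the youngest is Cenozoic; oldest to youngest: Mesoarchean, Neoarchean, Paleoproterozoic, Neoproterozoic, Mesozoic, Cenozoic.
Oldest start 3200 minus youngest end 0 gives 3200 Myr overall.
Individual lengths (start − end): Cenozoic 66; Mesozoic 185.902; Neoproterozoic 461.2; Mesoarchean 400; Paleoproterozoic 900; Neoarchean 300. The largest is Paleoproterozoic at 900 Myr.

Mesoarchean → Neoarchean → Paleoproterozoic → Neoproterozoic → Mesozoic → Cenozoic; total span 3200 Myr; longest is Paleoproterozoic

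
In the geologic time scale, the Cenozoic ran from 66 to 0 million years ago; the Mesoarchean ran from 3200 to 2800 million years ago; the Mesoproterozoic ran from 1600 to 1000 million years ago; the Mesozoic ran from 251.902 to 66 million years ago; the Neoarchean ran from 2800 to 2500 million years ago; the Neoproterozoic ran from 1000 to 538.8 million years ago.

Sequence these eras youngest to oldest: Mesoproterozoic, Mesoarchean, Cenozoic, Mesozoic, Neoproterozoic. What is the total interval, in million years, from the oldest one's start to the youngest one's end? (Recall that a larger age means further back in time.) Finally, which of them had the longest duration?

Cenozoic, Mesozoic, Neoproterozoic, Mesoproterozoic, Mesoarchean; total span 3200 Myr; longest is Mesoproterozoic

Start ages (Ma): Mesoarchean 3200, Mesoproterozoic 1600, Neoproterozoic 1000, Mesozoic 251.902, Cenozoic 66.
Ordered youngest to oldest: Cenozoic, Mesozoic, Neoproterozoic, Mesoproterozoic, Mesoarchean.
Span = 3200 − 0 = 3200 Myr.
Durations: Cenozoic 66, Neoproterozoic 461.2, Mesoarchean 400, Mesozoic 185.902, Mesoproterozoic 600 → longest is Mesoproterozoic (600 Myr).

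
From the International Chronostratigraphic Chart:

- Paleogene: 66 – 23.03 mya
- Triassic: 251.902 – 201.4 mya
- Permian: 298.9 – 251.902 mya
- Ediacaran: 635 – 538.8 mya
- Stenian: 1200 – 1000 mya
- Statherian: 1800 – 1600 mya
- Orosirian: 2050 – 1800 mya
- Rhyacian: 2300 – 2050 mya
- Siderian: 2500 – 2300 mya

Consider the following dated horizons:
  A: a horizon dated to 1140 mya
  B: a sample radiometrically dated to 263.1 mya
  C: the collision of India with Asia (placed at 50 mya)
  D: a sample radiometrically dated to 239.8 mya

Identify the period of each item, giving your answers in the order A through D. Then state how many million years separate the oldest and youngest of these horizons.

A — Stenian; B — Permian; C — Paleogene; D — Triassic; span 1090 million years

Match each age against the start–end ranges in the excerpt: A = 1140 Ma → Stenian (1200–1000); B = 263.1 Ma → Permian (298.9–251.902); C = 50 Ma → Paleogene (66–23.03); D = 239.8 Ma → Triassic (251.902–201.4).
The largest age is 1140 Ma and the smallest is 50 Ma; their difference is 1090 Myr.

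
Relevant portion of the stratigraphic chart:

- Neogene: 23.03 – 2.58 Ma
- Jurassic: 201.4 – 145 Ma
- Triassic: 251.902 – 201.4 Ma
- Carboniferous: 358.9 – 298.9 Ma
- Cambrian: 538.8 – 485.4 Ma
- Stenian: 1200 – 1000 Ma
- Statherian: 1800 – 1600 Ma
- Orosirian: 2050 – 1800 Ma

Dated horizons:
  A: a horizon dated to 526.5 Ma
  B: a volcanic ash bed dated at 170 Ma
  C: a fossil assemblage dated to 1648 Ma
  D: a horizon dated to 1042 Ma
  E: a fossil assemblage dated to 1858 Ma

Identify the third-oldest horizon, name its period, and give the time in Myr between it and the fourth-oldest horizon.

Larger Ma means older, so oldest first: E 1858 > C 1648 > D 1042 > A 526.5 > B 170.
Counting 3 along gives D (1042 Ma); the excerpt puts that inside the Stenian, 1200–1000 Ma.
Next in line is A (526.5 Ma), and 1042 − 526.5 = 515.5 Myr.

D, in the Stenian; 515.5 million years to A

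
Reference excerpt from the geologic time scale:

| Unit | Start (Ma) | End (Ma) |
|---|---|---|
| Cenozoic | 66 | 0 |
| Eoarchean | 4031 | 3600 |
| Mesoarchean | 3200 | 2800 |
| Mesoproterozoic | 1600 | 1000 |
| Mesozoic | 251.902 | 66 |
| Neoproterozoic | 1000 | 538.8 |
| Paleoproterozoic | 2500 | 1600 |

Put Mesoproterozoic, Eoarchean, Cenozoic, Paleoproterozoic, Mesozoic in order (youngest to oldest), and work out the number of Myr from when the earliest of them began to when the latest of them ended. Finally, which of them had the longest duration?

Cenozoic, Mesozoic, Mesoproterozoic, Paleoproterozoic, Eoarchean; total span 4031 Myr; longest is Paleoproterozoic

Start ages (Ma): Eoarchean 4031, Paleoproterozoic 2500, Mesoproterozoic 1600, Mesozoic 251.902, Cenozoic 66.
Ordered youngest to oldest: Cenozoic, Mesozoic, Mesoproterozoic, Paleoproterozoic, Eoarchean.
Span = 4031 − 0 = 4031 Myr.
Durations: Mesozoic 185.902, Eoarchean 431, Cenozoic 66, Mesoproterozoic 600, Paleoproterozoic 900 → longest is Paleoproterozoic (900 Myr).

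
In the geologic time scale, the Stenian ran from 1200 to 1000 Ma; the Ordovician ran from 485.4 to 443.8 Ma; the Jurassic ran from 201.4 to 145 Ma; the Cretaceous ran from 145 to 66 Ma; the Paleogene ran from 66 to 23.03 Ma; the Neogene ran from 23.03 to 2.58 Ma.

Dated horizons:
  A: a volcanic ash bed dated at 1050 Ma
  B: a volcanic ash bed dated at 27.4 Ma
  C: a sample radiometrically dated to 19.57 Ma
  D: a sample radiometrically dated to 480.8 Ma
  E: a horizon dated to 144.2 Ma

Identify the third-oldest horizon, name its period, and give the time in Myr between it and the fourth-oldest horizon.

E, in the Cretaceous; 116.8 million years to B

Larger Ma means older, so oldest first: A 1050 > D 480.8 > E 144.2 > B 27.4 > C 19.57.
Counting 3 along gives E (144.2 Ma); the excerpt puts that inside the Cretaceous, 145–66 Ma.
Next in line is B (27.4 Ma), and 144.2 − 27.4 = 116.8 Myr.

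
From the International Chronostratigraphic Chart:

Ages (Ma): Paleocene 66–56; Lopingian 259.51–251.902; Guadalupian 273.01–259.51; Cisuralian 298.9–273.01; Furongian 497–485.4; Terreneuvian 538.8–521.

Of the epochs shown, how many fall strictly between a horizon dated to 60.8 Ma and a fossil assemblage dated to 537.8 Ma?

4

537.8 Ma sits inside the Terreneuvian (538.8–521) and 60.8 Ma inside the Paleocene (66–56); neither of those is wholly between the two dates.
The listed epochs lying completely between them are Furongian, Cisuralian, Guadalupian, Lopingian — 4 in all.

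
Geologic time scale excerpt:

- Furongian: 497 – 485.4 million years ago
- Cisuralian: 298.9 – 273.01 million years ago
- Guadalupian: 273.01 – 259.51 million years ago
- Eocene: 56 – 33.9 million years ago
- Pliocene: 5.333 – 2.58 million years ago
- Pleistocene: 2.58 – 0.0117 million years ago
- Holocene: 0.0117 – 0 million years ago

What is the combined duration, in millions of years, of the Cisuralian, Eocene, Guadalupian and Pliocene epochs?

Each duration: Cisuralian = 25.89; Eocene = 22.1; Guadalupian = 13.5; Pliocene = 2.753.
Sum: 25.89 + 22.1 + 13.5 + 2.753 = 64.243 Myr.

64.243 million years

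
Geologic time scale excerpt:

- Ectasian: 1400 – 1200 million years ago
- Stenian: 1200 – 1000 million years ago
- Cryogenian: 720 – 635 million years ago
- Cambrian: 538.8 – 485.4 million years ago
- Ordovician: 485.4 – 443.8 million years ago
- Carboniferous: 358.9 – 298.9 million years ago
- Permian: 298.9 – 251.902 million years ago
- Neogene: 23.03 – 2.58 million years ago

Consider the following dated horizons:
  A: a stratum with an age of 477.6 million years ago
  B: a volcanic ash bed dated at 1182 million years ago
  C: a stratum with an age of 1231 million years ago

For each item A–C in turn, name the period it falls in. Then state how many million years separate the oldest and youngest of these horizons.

A — Ordovician; B — Stenian; C — Ectasian; span 753.4 million years

Match each age against the start–end ranges in the excerpt: A = 477.6 Ma → Ordovician (485.4–443.8); B = 1182 Ma → Stenian (1200–1000); C = 1231 Ma → Ectasian (1400–1200).
The largest age is 1231 Ma and the smallest is 477.6 Ma; their difference is 753.4 Myr.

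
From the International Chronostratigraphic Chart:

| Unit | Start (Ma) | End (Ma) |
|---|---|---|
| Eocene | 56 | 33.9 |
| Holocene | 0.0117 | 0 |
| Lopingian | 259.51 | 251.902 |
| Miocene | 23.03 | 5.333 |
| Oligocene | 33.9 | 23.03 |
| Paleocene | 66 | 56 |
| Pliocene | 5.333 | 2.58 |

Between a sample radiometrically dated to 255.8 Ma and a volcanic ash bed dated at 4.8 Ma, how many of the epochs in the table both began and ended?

4

255.8 Ma sits inside the Lopingian (259.51–251.902) and 4.8 Ma inside the Pliocene (5.333–2.58); neither of those is wholly between the two dates.
The listed epochs lying completely between them are Paleocene, Eocene, Oligocene, Miocene — 4 in all.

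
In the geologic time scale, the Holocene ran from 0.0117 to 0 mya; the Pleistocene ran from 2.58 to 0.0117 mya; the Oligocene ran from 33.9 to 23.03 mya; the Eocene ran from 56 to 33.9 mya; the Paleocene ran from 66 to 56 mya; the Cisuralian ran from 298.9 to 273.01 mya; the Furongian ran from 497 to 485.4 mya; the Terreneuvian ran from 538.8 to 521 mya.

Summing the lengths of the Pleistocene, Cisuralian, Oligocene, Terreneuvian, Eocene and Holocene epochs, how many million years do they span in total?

Duration is start − end for each: (2.58 − 0.0117) + (298.9 − 273.01) + (33.9 − 23.03) + (538.8 − 521) + (56 − 33.9) + (0.0117 − 0).
That is 2.5683 + 25.89 + 10.87 + 17.8 + 22.1 + 0.0117, which totals 79.24 million years.

79.24 million years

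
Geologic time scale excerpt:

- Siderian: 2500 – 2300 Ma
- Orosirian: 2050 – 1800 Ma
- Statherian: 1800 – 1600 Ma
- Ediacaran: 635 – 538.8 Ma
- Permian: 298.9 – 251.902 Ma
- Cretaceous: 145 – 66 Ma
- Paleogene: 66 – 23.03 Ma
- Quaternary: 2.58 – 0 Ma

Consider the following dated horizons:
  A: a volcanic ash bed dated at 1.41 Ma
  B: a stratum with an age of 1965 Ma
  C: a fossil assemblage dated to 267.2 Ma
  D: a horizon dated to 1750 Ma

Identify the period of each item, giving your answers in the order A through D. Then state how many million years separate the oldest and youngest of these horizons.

A: 1.41 Ma lies in 2.58–0 Ma, so Quaternary.
B: 1965 Ma lies in 2050–1800 Ma, so Orosirian.
C: 267.2 Ma lies in 298.9–251.902 Ma, so Permian.
D: 1750 Ma lies in 1800–1600 Ma, so Statherian.
Oldest = 1965 Ma, youngest = 1.41 Ma → span 1963.59 Myr.

A — Quaternary; B — Orosirian; C — Permian; D — Statherian; span 1963.59 million years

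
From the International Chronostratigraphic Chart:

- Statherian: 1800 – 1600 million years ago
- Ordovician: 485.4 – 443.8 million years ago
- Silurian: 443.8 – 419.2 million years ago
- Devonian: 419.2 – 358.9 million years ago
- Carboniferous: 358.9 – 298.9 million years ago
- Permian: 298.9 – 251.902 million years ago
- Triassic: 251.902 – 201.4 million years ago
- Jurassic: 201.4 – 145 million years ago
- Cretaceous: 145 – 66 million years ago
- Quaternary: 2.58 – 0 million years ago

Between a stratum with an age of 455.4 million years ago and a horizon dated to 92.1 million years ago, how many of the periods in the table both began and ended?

6

The older date is 455.4 Ma and the younger is 92.1 Ma.
Periods with start < 455.4 and end > 92.1 Ma: Silurian (443.8–419.2), Devonian (419.2–358.9), Carboniferous (358.9–298.9), Permian (298.9–251.902), Triassic (251.902–201.4), Jurassic (201.4–145).
That is 6 complete periods.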